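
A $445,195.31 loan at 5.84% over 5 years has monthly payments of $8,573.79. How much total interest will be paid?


Total paid over the life of the loan = PMT × n.
Total paid = $8,573.79 × 60 = $514,427.40
Total interest = total paid − principal = $514,427.40 − $445,195.31 = $69,232.09

Total interest = (PMT × n) - PV = $69,232.09


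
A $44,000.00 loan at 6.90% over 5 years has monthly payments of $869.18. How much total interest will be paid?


Total paid over the life of the loan = PMT × n.
Total paid = $869.18 × 60 = $52,150.80
Total interest = total paid − principal = $52,150.80 − $44,000.00 = $8,150.80

Total interest = (PMT × n) - PV = $8,150.80


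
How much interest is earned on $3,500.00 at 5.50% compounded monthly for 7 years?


Compound interest earned = final amount − principal.
A = P(1 + r/n)^(nt) = $3,500.00 × (1 + 0.055/12)^(12 × 7) = $5,139.13
Interest = A − P = $5,139.13 − $3,500.00 = $1,639.13

Interest = A - P = $1,639.13


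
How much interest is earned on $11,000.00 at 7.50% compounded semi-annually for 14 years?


Compound interest earned = final amount − principal.
A = P(1 + r/n)^(nt) = $11,000.00 × (1 + 0.075/2)^(2 × 14) = $30,836.11
Interest = A − P = $30,836.11 − $11,000.00 = $19,836.11

Interest = A - P = $19,836.11


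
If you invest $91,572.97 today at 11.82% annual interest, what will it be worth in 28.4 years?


Future value formula: FV = PV × (1 + r)^t
FV = $91,572.97 × (1 + 0.1182)^28.4
FV = $91,572.97 × 23.875554
FV = $2,186,355.39

FV = PV × (1 + r)^t = $2,186,355.39


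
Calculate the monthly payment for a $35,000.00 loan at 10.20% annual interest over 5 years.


Loan payment formula: PMT = PV × r / (1 − (1 + r)^(−n))
Monthly rate r = 0.102/12 = 0.0085, n = 60 months
Denominator: 1 − (1 + 0.102/12)^(−60) = 0.398209
PMT = $35,000.00 × (0.102/12) / 0.398209
PMT = $747.10 per month

PMT = PV × r / (1-(1+r)^(-n)) = $747.10/month


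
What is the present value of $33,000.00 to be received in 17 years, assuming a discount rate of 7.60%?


Present value formula: PV = FV / (1 + r)^t
PV = $33,000.00 / (1 + 0.076)^17
PV = $33,000.00 / 3.473830
PV = $9,499.60

PV = FV / (1 + r)^t = $9,499.60


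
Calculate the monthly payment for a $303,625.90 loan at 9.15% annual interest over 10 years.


Loan payment formula: PMT = PV × r / (1 − (1 + r)^(−n))
Monthly rate r = 0.0915/12 = 0.007625, n = 120 months
Denominator: 1 − (1 + 0.0915/12)^(−120) = 0.598091
PMT = $303,625.90 × (0.0915/12) / 0.598091
PMT = $3,870.90 per month

PMT = PV × r / (1-(1+r)^(-n)) = $3,870.90/month


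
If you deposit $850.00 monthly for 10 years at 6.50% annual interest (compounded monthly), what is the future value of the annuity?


Future value of an ordinary annuity: FV = PMT × ((1 + r)^n − 1) / r
Monthly rate r = 0.065/12 ≈ 0.00541667, n = 120
FV = $850.00 × ((1 + 0.065/12)^120 − 1) / (0.065/12)
FV = $850.00 × 168.403154
FV = $143,142.68

FV = PMT × ((1+r)^n - 1)/r = $143,142.68


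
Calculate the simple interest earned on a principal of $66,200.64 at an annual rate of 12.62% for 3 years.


Simple interest formula: I = P × r × t
I = $66,200.64 × 0.1262 × 3
I = $25,063.56

I = P × r × t = $25,063.56


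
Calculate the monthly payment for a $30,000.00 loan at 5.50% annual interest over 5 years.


Loan payment formula: PMT = PV × r / (1 − (1 + r)^(−n))
Monthly rate r = 0.055/12 ≈ 0.00458333, n = 60 months
Denominator: 1 − (1 + 0.055/12)^(−60) = 0.2399505
PMT = $30,000.00 × (0.055/12) / 0.2399505
PMT = $573.03 per month

PMT = PV × r / (1-(1+r)^(-n)) = $573.03/month


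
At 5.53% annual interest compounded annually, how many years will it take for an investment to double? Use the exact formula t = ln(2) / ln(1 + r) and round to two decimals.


Doubling condition: (1 + r)^t = 2
Take ln of both sides: t × ln(1 + r) = ln(2)
t = ln(2) / ln(1 + r)
t = 0.693147 / 0.053825
t = 12.88

t = ln(2) / ln(1 + r) = 12.88 years


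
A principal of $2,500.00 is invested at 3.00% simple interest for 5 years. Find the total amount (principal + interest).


Total amount formula: A = P(1 + rt) = P + P·r·t
Interest: I = P × r × t = $2,500.00 × 0.03 × 5 = $375.00
A = P + I = $2,500.00 + $375.00 = $2,875.00

A = P + I = P(1 + rt) = $2,875.00


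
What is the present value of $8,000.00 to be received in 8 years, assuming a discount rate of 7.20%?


Present value formula: PV = FV / (1 + r)^t
PV = $8,000.00 / (1 + 0.072)^8
PV = $8,000.00 / 1.744047
PV = $4,587.03

PV = FV / (1 + r)^t = $4,587.03


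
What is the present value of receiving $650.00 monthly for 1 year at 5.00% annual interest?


Present value of an ordinary annuity: PV = PMT × (1 − (1 + r)^(−n)) / r
Monthly rate r = 0.05/12 ≈ 0.00416667, n = 12
PV = $650.00 × (1 − (1 + 0.05/12)^(−12)) / (0.05/12)
PV = $650.00 × 11.681222
PV = $7,592.79

PV = PMT × (1-(1+r)^(-n))/r = $7,592.79


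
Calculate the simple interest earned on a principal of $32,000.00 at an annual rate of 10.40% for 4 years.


Simple interest formula: I = P × r × t
I = $32,000.00 × 0.104 × 4
I = $13,312.00

I = P × r × t = $13,312.00


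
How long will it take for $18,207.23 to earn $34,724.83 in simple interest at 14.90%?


Rearrange the simple interest formula for t:
I = P × r × t  ⇒  t = I / (P × r)
t = $34,724.83 / ($18,207.23 × 0.149)
t = 12.8

t = I/(P×r) = 12.8 years


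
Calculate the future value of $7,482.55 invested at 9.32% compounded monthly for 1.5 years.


Compound interest formula: A = P(1 + r/n)^(nt)
A = $7,482.55 × (1 + 0.0932/12)^(12 × 1.5)
Growth factor: (1 + 0.0932/12)^18 = 1.1494228
A = $7,482.55 × 1.1494228
A = $8,600.61

A = P(1 + r/n)^(nt) = $8,600.61


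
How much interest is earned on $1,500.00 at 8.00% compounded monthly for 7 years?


Compound interest earned = final amount − principal.
A = P(1 + r/n)^(nt) = $1,500.00 × (1 + 0.08/12)^(12 × 7) = $2,621.13
Interest = A − P = $2,621.13 − $1,500.00 = $1,121.13

Interest = A - P = $1,121.13


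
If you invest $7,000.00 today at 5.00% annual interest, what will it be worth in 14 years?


Future value formula: FV = PV × (1 + r)^t
FV = $7,000.00 × (1 + 0.05)^14
FV = $7,000.00 × 1.979932
FV = $13,859.52

FV = PV × (1 + r)^t = $13,859.52


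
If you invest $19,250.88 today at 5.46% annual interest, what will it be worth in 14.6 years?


Future value formula: FV = PV × (1 + r)^t
FV = $19,250.88 × (1 + 0.0546)^14.6
FV = $19,250.88 × 2.1731084
FV = $41,834.25

FV = PV × (1 + r)^t = $41,834.25


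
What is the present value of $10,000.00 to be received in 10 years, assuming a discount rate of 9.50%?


Present value formula: PV = FV / (1 + r)^t
PV = $10,000.00 / (1 + 0.095)^10
PV = $10,000.00 / 2.478228
PV = $4,035.14

PV = FV / (1 + r)^t = $4,035.14


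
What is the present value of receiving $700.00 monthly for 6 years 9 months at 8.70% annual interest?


Present value of an ordinary annuity: PV = PMT × (1 − (1 + r)^(−n)) / r
Monthly rate r = 0.087/12 = 0.00725, n = 81
PV = $700.00 × (1 − (1 + 0.087/12)^(−81)) / (0.087/12)
PV = $700.00 × 61.098947
PV = $42,769.26

PV = PMT × (1-(1+r)^(-n))/r = $42,769.26


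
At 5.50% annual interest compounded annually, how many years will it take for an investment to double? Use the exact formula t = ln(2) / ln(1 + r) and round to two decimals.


Doubling condition: (1 + r)^t = 2
Take ln of both sides: t × ln(1 + r) = ln(2)
t = ln(2) / ln(1 + r)
t = 0.693147 / 0.053541
t = 12.95

t = ln(2) / ln(1 + r) = 12.95 years


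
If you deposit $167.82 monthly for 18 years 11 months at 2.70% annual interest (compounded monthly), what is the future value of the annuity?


Future value of an ordinary annuity: FV = PMT × ((1 + r)^n − 1) / r
Monthly rate r = 0.027/12 = 0.00225, n = 227
FV = $167.82 × ((1 + 0.027/12)^227 − 1) / (0.027/12)
FV = $167.82 × 295.815447
FV = $49,643.75

FV = PMT × ((1+r)^n - 1)/r = $49,643.75


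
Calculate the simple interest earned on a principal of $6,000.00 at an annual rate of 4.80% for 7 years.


Simple interest formula: I = P × r × t
I = $6,000.00 × 0.048 × 7
I = $2,016.00

I = P × r × t = $2,016.00


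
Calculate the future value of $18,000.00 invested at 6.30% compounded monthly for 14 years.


Compound interest formula: A = P(1 + r/n)^(nt)
A = $18,000.00 × (1 + 0.063/12)^(12 × 14)
Growth factor: (1 + 0.063/12)^168 = 2.4101592
A = $18,000.00 × 2.4101592
A = $43,382.87

A = P(1 + r/n)^(nt) = $43,382.87


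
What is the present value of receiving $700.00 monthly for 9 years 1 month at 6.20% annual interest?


Present value of an ordinary annuity: PV = PMT × (1 − (1 + r)^(−n)) / r
Monthly rate r = 0.062/12 ≈ 0.00516667, n = 109
PV = $700.00 × (1 − (1 + 0.062/12)^(−109)) / (0.062/12)
PV = $700.00 × 83.181436
PV = $58,227.01

PV = PMT × (1-(1+r)^(-n))/r = $58,227.01


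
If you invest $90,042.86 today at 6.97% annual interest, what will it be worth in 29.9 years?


Future value formula: FV = PV × (1 + r)^t
FV = $90,042.86 × (1 + 0.0697)^29.9
FV = $90,042.86 × 7.4977969
FV = $675,123.08

FV = PV × (1 + r)^t = $675,123.08


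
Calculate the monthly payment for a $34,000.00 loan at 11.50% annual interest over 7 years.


Loan payment formula: PMT = PV × r / (1 − (1 + r)^(−n))
Monthly rate r = 0.115/12 ≈ 0.00958333, n = 84 months
Denominator: 1 − (1 + 0.115/12)^(−84) = 0.551195
PMT = $34,000.00 × (0.115/12) / 0.551195
PMT = $591.14 per month

PMT = PV × r / (1-(1+r)^(-n)) = $591.14/month


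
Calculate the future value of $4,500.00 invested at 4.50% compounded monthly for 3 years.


Compound interest formula: A = P(1 + r/n)^(nt)
A = $4,500.00 × (1 + 0.045/12)^(12 × 3)
Growth factor: (1 + 0.045/12)^36 = 1.144248
A = $4,500.00 × 1.144248
A = $5,149.12

A = P(1 + r/n)^(nt) = $5,149.12


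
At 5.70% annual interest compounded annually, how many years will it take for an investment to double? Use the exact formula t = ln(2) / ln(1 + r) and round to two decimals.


Doubling condition: (1 + r)^t = 2
Take ln of both sides: t × ln(1 + r) = ln(2)
t = ln(2) / ln(1 + r)
t = 0.693147 / 0.055435
t = 12.50

t = ln(2) / ln(1 + r) = 12.50 years


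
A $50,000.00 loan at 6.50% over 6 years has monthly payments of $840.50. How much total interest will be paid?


Total paid over the life of the loan = PMT × n.
Total paid = $840.50 × 72 = $60,516.00
Total interest = total paid − principal = $60,516.00 − $50,000.00 = $10,516.00

Total interest = (PMT × n) - PV = $10,516.00


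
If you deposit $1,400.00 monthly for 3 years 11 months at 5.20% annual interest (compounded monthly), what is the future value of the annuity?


Future value of an ordinary annuity: FV = PMT × ((1 + r)^n − 1) / r
Monthly rate r = 0.052/12 ≈ 0.00433333, n = 47
FV = $1,400.00 × ((1 + 0.052/12)^47 − 1) / (0.052/12)
FV = $1,400.00 × 52.003886
FV = $72,805.44

FV = PMT × ((1+r)^n - 1)/r = $72,805.44


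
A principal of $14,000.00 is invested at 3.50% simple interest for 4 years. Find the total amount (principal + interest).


Total amount formula: A = P(1 + rt) = P + P·r·t
Interest: I = P × r × t = $14,000.00 × 0.035 × 4 = $1,960.00
A = P + I = $14,000.00 + $1,960.00 = $15,960.00

A = P + I = P(1 + rt) = $15,960.00


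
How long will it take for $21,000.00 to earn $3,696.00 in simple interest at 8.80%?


Rearrange the simple interest formula for t:
I = P × r × t  ⇒  t = I / (P × r)
t = $3,696.00 / ($21,000.00 × 0.088)
t = 2

t = I/(P×r) = 2 years


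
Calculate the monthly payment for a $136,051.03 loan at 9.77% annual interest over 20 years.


Loan payment formula: PMT = PV × r / (1 − (1 + r)^(−n))
Monthly rate r = 0.0977/12 ≈ 0.00814167, n = 240 months
Denominator: 1 − (1 + 0.0977/12)^(−240) = 0.857168
PMT = $136,051.03 × (0.0977/12) / 0.857168
PMT = $1,292.26 per month

PMT = PV × r / (1-(1+r)^(-n)) = $1,292.26/month


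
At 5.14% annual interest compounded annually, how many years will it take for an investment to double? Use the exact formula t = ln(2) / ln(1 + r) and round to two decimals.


Doubling condition: (1 + r)^t = 2
Take ln of both sides: t × ln(1 + r) = ln(2)
t = ln(2) / ln(1 + r)
t = 0.693147 / 0.050123
t = 13.83

t = ln(2) / ln(1 + r) = 13.83 years


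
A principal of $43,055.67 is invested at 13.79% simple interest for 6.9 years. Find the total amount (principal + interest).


Total amount formula: A = P(1 + rt) = P + P·r·t
Interest: I = P × r × t = $43,055.67 × 0.1379 × 6.9 = $40,967.90
A = P + I = $43,055.67 + $40,967.90 = $84,023.57

A = P + I = P(1 + rt) = $84,023.57


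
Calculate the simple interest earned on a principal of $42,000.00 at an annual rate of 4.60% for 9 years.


Simple interest formula: I = P × r × t
I = $42,000.00 × 0.046 × 9
I = $17,388.00

I = P × r × t = $17,388.00


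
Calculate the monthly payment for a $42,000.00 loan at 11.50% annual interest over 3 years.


Loan payment formula: PMT = PV × r / (1 − (1 + r)^(−n))
Monthly rate r = 0.115/12 ≈ 0.00958333, n = 36 months
Denominator: 1 − (1 + 0.115/12)^(−36) = 0.290615
PMT = $42,000.00 × (0.115/12) / 0.290615
PMT = $1,384.99 per month

PMT = PV × r / (1-(1+r)^(-n)) = $1,384.99/month


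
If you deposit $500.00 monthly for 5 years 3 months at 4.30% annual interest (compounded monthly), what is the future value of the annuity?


Future value of an ordinary annuity: FV = PMT × ((1 + r)^n − 1) / r
Monthly rate r = 0.043/12 ≈ 0.00358333, n = 63
FV = $500.00 × ((1 + 0.043/12)^63 − 1) / (0.043/12)
FV = $500.00 × 70.536758
FV = $35,268.38

FV = PMT × ((1+r)^n - 1)/r = $35,268.38


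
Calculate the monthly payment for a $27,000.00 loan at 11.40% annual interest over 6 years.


Loan payment formula: PMT = PV × r / (1 − (1 + r)^(−n))
Monthly rate r = 0.114/12 = 0.0095, n = 72 months
Denominator: 1 − (1 + 0.114/12)^(−72) = 0.493774
PMT = $27,000.00 × (0.114/12) / 0.493774
PMT = $519.47 per month

PMT = PV × r / (1-(1+r)^(-n)) = $519.47/month


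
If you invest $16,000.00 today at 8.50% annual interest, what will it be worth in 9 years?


Future value formula: FV = PV × (1 + r)^t
FV = $16,000.00 × (1 + 0.085)^9
FV = $16,000.00 × 2.0838557
FV = $33,341.69

FV = PV × (1 + r)^t = $33,341.69


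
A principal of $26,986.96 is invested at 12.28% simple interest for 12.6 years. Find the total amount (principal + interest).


Total amount formula: A = P(1 + rt) = P + P·r·t
Interest: I = P × r × t = $26,986.96 × 0.1228 × 12.6 = $41,756.38
A = P + I = $26,986.96 + $41,756.38 = $68,743.34

A = P + I = P(1 + rt) = $68,743.34


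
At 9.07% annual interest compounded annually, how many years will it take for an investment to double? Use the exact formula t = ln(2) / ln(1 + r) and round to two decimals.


Doubling condition: (1 + r)^t = 2
Take ln of both sides: t × ln(1 + r) = ln(2)
t = ln(2) / ln(1 + r)
t = 0.693147 / 0.086820
t = 7.98

t = ln(2) / ln(1 + r) = 7.98 years


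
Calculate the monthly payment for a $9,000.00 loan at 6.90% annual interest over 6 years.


Loan payment formula: PMT = PV × r / (1 − (1 + r)^(−n))
Monthly rate r = 0.069/12 = 0.00575, n = 72 months
Denominator: 1 − (1 + 0.069/12)^(−72) = 0.338215
PMT = $9,000.00 × (0.069/12) / 0.338215
PMT = $153.01 per month

PMT = PV × r / (1-(1+r)^(-n)) = $153.01/month


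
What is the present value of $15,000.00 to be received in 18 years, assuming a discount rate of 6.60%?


Present value formula: PV = FV / (1 + r)^t
PV = $15,000.00 / (1 + 0.066)^18
PV = $15,000.00 / 3.159582
PV = $4,747.46

PV = FV / (1 + r)^t = $4,747.46


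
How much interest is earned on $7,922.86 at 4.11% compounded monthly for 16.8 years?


Compound interest earned = final amount − principal.
A = P(1 + r/n)^(nt) = $7,922.86 × (1 + 0.0411/12)^(12 × 16.8) = $15,784.88
Interest = A − P = $15,784.88 − $7,922.86 = $7,862.02

Interest = A - P = $7,862.02


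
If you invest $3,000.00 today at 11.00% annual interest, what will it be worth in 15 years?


Future value formula: FV = PV × (1 + r)^t
FV = $3,000.00 × (1 + 0.11)^15
FV = $3,000.00 × 4.784589
FV = $14,353.77

FV = PV × (1 + r)^t = $14,353.77


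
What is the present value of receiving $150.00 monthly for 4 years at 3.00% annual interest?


Present value of an ordinary annuity: PV = PMT × (1 − (1 + r)^(−n)) / r
Monthly rate r = 0.03/12 = 0.0025, n = 48
PV = $150.00 × (1 − (1 + 0.03/12)^(−48)) / (0.03/12)
PV = $150.00 × 45.178695
PV = $6,776.80

PV = PMT × (1-(1+r)^(-n))/r = $6,776.80


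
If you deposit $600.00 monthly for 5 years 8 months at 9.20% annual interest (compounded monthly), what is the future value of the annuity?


Future value of an ordinary annuity: FV = PMT × ((1 + r)^n − 1) / r
Monthly rate r = 0.092/12 ≈ 0.00766667, n = 68
FV = $600.00 × ((1 + 0.092/12)^68 − 1) / (0.092/12)
FV = $600.00 × 88.816481
FV = $53,289.89

FV = PMT × ((1+r)^n - 1)/r = $53,289.89


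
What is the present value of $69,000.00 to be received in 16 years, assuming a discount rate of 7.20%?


Present value formula: PV = FV / (1 + r)^t
PV = $69,000.00 / (1 + 0.072)^16
PV = $69,000.00 / 3.0417013
PV = $22,684.67

PV = FV / (1 + r)^t = $22,684.67


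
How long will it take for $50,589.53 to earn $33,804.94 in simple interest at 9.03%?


Rearrange the simple interest formula for t:
I = P × r × t  ⇒  t = I / (P × r)
t = $33,804.94 / ($50,589.53 × 0.0903)
t = 7.4

t = I/(P×r) = 7.4 years


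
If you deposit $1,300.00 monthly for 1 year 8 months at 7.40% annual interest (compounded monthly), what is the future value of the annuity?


Future value of an ordinary annuity: FV = PMT × ((1 + r)^n − 1) / r
Monthly rate r = 0.074/12 ≈ 0.00616667, n = 20
FV = $1,300.00 × ((1 + 0.074/12)^20 − 1) / (0.074/12)
FV = $1,300.00 × 21.216177
FV = $27,581.03

FV = PMT × ((1+r)^n - 1)/r = $27,581.03


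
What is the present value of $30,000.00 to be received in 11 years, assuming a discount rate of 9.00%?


Present value formula: PV = FV / (1 + r)^t
PV = $30,000.00 / (1 + 0.09)^11
PV = $30,000.00 / 2.580426
PV = $11,625.99

PV = FV / (1 + r)^t = $11,625.99


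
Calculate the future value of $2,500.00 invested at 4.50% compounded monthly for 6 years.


Compound interest formula: A = P(1 + r/n)^(nt)
A = $2,500.00 × (1 + 0.045/12)^(12 × 6)
Growth factor: (1 + 0.045/12)^72 = 1.309303
A = $2,500.00 × 1.309303
A = $3,273.26

A = P(1 + r/n)^(nt) = $3,273.26


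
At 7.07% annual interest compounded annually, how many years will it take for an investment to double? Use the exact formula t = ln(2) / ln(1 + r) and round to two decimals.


Doubling condition: (1 + r)^t = 2
Take ln of both sides: t × ln(1 + r) = ln(2)
t = ln(2) / ln(1 + r)
t = 0.693147 / 0.068313
t = 10.15

t = ln(2) / ln(1 + r) = 10.15 years


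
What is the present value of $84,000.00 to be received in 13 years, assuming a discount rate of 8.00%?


Present value formula: PV = FV / (1 + r)^t
PV = $84,000.00 / (1 + 0.08)^13
PV = $84,000.00 / 2.7196237
PV = $30,886.63

PV = FV / (1 + r)^t = $30,886.63


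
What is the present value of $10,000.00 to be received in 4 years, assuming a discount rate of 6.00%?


Present value formula: PV = FV / (1 + r)^t
PV = $10,000.00 / (1 + 0.06)^4
PV = $10,000.00 / 1.262477
PV = $7,920.94

PV = FV / (1 + r)^t = $7,920.94


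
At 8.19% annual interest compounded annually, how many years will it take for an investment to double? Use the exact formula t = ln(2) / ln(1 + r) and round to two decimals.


Doubling condition: (1 + r)^t = 2
Take ln of both sides: t × ln(1 + r) = ln(2)
t = ln(2) / ln(1 + r)
t = 0.693147 / 0.078719
t = 8.81

t = ln(2) / ln(1 + r) = 8.81 years


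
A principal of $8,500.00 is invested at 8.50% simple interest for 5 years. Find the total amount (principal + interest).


Total amount formula: A = P(1 + rt) = P + P·r·t
Interest: I = P × r × t = $8,500.00 × 0.085 × 5 = $3,612.50
A = P + I = $8,500.00 + $3,612.50 = $12,112.50

A = P + I = P(1 + rt) = $12,112.50


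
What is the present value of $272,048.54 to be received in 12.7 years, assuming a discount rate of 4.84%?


Present value formula: PV = FV / (1 + r)^t
PV = $272,048.54 / (1 + 0.0484)^12.7
PV = $272,048.54 / 1.8226071
PV = $149,263.40

PV = FV / (1 + r)^t = $149,263.40


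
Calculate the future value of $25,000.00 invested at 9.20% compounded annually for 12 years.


Compound interest formula: A = P(1 + r/n)^(nt)
A = $25,000.00 × (1 + 0.092/1)^(1 × 12)
Growth factor: (1 + 0.092/1)^12 = 2.875224
A = $25,000.00 × 2.875224
A = $71,880.60

A = P(1 + r/n)^(nt) = $71,880.60


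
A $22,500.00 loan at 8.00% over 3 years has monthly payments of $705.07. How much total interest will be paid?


Total paid over the life of the loan = PMT × n.
Total paid = $705.07 × 36 = $25,382.52
Total interest = total paid − principal = $25,382.52 − $22,500.00 = $2,882.52

Total interest = (PMT × n) - PV = $2,882.52


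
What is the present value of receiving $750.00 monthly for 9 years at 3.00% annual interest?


Present value of an ordinary annuity: PV = PMT × (1 − (1 + r)^(−n)) / r
Monthly rate r = 0.03/12 = 0.0025, n = 108
PV = $750.00 × (1 − (1 + 0.03/12)^(−108)) / (0.03/12)
PV = $750.00 × 94.5453001
PV = $70,908.98

PV = PMT × (1-(1+r)^(-n))/r = $70,908.98


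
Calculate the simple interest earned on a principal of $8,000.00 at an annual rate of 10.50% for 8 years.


Simple interest formula: I = P × r × t
I = $8,000.00 × 0.105 × 8
I = $6,720.00

I = P × r × t = $6,720.00


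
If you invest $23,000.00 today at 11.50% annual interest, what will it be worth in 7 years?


Future value formula: FV = PV × (1 + r)^t
FV = $23,000.00 × (1 + 0.115)^7
FV = $23,000.00 × 2.142516
FV = $49,277.87

FV = PV × (1 + r)^t = $49,277.87


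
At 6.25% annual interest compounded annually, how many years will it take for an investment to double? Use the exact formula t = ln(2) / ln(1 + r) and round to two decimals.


Doubling condition: (1 + r)^t = 2
Take ln of both sides: t × ln(1 + r) = ln(2)
t = ln(2) / ln(1 + r)
t = 0.693147 / 0.060625
t = 11.43

t = ln(2) / ln(1 + r) = 11.43 years


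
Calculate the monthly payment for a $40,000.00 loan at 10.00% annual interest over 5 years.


Loan payment formula: PMT = PV × r / (1 − (1 + r)^(−n))
Monthly rate r = 0.1/12 ≈ 0.00833333, n = 60 months
Denominator: 1 − (1 + 0.1/12)^(−60) = 0.392211
PMT = $40,000.00 × (0.1/12) / 0.392211
PMT = $849.88 per month

PMT = PV × r / (1-(1+r)^(-n)) = $849.88/month


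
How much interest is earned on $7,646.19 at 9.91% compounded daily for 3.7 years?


Compound interest earned = final amount − principal.
A = P(1 + r/n)^(nt) = $7,646.19 × (1 + 0.0991/365)^(365 × 3.7) = $11,032.30
Interest = A − P = $11,032.30 − $7,646.19 = $3,386.11

Interest = A - P = $3,386.11


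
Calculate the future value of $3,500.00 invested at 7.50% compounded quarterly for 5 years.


Compound interest formula: A = P(1 + r/n)^(nt)
A = $3,500.00 × (1 + 0.075/4)^(4 × 5)
Growth factor: (1 + 0.075/4)^20 = 1.449948
A = $3,500.00 × 1.449948
A = $5,074.82

A = P(1 + r/n)^(nt) = $5,074.82


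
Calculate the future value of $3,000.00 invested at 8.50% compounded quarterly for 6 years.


Compound interest formula: A = P(1 + r/n)^(nt)
A = $3,000.00 × (1 + 0.085/4)^(4 × 6)
Growth factor: (1 + 0.085/4)^24 = 1.656417
A = $3,000.00 × 1.656417
A = $4,969.25

A = P(1 + r/n)^(nt) = $4,969.25


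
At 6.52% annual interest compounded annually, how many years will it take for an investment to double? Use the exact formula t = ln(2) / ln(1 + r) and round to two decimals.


Doubling condition: (1 + r)^t = 2
Take ln of both sides: t × ln(1 + r) = ln(2)
t = ln(2) / ln(1 + r)
t = 0.693147 / 0.063163
t = 10.97

t = ln(2) / ln(1 + r) = 10.97 years


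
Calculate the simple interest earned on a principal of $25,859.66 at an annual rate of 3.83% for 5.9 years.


Simple interest formula: I = P × r × t
I = $25,859.66 × 0.0383 × 5.9
I = $5,843.51

I = P × r × t = $5,843.51


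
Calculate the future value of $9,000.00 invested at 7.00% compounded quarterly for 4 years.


Compound interest formula: A = P(1 + r/n)^(nt)
A = $9,000.00 × (1 + 0.07/4)^(4 × 4)
Growth factor: (1 + 0.07/4)^16 = 1.319929
A = $9,000.00 × 1.319929
A = $11,879.36

A = P(1 + r/n)^(nt) = $11,879.36


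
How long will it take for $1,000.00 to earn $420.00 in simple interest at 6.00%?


Rearrange the simple interest formula for t:
I = P × r × t  ⇒  t = I / (P × r)
t = $420.00 / ($1,000.00 × 0.06)
t = 7

t = I/(P×r) = 7 years


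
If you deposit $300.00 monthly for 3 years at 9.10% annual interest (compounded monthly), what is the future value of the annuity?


Future value of an ordinary annuity: FV = PMT × ((1 + r)^n − 1) / r
Monthly rate r = 0.091/12 ≈ 0.00758333, n = 36
FV = $300.00 × ((1 + 0.091/12)^36 − 1) / (0.091/12)
FV = $300.00 × 41.215085
FV = $12,364.53

FV = PMT × ((1+r)^n - 1)/r = $12,364.53


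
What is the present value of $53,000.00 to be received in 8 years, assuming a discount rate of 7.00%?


Present value formula: PV = FV / (1 + r)^t
PV = $53,000.00 / (1 + 0.07)^8
PV = $53,000.00 / 1.7181862
PV = $30,846.48

PV = FV / (1 + r)^t = $30,846.48


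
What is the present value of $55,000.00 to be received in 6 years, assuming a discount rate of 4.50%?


Present value formula: PV = FV / (1 + r)^t
PV = $55,000.00 / (1 + 0.045)^6
PV = $55,000.00 / 1.302260
PV = $42,234.27

PV = FV / (1 + r)^t = $42,234.27


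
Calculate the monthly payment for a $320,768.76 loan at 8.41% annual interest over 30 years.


Loan payment formula: PMT = PV × r / (1 − (1 + r)^(−n))
Monthly rate r = 0.0841/12 ≈ 0.00700833, n = 360 months
Denominator: 1 − (1 + 0.0841/12)^(−360) = 0.919072
PMT = $320,768.76 × (0.0841/12) / 0.919072
PMT = $2,446.00 per month

PMT = PV × r / (1-(1+r)^(-n)) = $2,446.00/month


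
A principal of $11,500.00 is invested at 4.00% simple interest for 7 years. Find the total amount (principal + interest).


Total amount formula: A = P(1 + rt) = P + P·r·t
Interest: I = P × r × t = $11,500.00 × 0.04 × 7 = $3,220.00
A = P + I = $11,500.00 + $3,220.00 = $14,720.00

A = P + I = P(1 + rt) = $14,720.00


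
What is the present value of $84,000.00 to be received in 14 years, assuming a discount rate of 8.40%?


Present value formula: PV = FV / (1 + r)^t
PV = $84,000.00 / (1 + 0.084)^14
PV = $84,000.00 / 3.093214
PV = $27,156.22

PV = FV / (1 + r)^t = $27,156.22


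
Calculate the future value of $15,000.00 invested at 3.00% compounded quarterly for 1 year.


Compound interest formula: A = P(1 + r/n)^(nt)
A = $15,000.00 × (1 + 0.03/4)^(4 × 1)
Growth factor: (1 + 0.03/4)^4 = 1.0303392
A = $15,000.00 × 1.0303392
A = $15,455.09

A = P(1 + r/n)^(nt) = $15,455.09


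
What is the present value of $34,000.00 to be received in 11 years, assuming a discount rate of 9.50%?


Present value formula: PV = FV / (1 + r)^t
PV = $34,000.00 / (1 + 0.095)^11
PV = $34,000.00 / 2.713659
PV = $12,529.21

PV = FV / (1 + r)^t = $12,529.21


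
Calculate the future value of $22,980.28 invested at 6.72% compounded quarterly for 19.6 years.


Compound interest formula: A = P(1 + r/n)^(nt)
A = $22,980.28 × (1 + 0.0672/4)^(4 × 19.6)
Growth factor: (1 + 0.0672/4)^78.4 = 3.6920378
A = $22,980.28 × 3.6920378
A = $84,844.06

A = P(1 + r/n)^(nt) = $84,844.06


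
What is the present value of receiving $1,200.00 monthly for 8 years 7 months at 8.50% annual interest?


Present value of an ordinary annuity: PV = PMT × (1 − (1 + r)^(−n)) / r
Monthly rate r = 0.085/12 ≈ 0.00708333, n = 103
PV = $1,200.00 × (1 − (1 + 0.085/12)^(−103)) / (0.085/12)
PV = $1,200.00 × 72.938638
PV = $87,526.37

PV = PMT × (1-(1+r)^(-n))/r = $87,526.37


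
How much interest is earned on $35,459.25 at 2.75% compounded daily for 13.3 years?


Compound interest earned = final amount − principal.
A = P(1 + r/n)^(nt) = $35,459.25 × (1 + 0.0275/365)^(365 × 13.3) = $51,117.17
Interest = A − P = $51,117.17 − $35,459.25 = $15,657.92

Interest = A - P = $15,657.92


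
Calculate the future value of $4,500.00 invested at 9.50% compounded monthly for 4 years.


Compound interest formula: A = P(1 + r/n)^(nt)
A = $4,500.00 × (1 + 0.095/12)^(12 × 4)
Growth factor: (1 + 0.095/12)^48 = 1.460098
A = $4,500.00 × 1.460098
A = $6,570.44

A = P(1 + r/n)^(nt) = $6,570.44


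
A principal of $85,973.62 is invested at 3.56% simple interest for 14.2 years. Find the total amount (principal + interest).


Total amount formula: A = P(1 + rt) = P + P·r·t
Interest: I = P × r × t = $85,973.62 × 0.0356 × 14.2 = $43,461.38
A = P + I = $85,973.62 + $43,461.38 = $129,435.00

A = P + I = P(1 + rt) = $129,435.00


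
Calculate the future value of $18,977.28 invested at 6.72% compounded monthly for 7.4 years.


Compound interest formula: A = P(1 + r/n)^(nt)
A = $18,977.28 × (1 + 0.0672/12)^(12 × 7.4)
Growth factor: (1 + 0.0672/12)^88.8 = 1.6419635
A = $18,977.28 × 1.6419635
A = $31,160.00

A = P(1 + r/n)^(nt) = $31,160.00


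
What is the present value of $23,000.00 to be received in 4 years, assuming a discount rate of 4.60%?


Present value formula: PV = FV / (1 + r)^t
PV = $23,000.00 / (1 + 0.046)^4
PV = $23,000.00 / 1.197090
PV = $19,213.26

PV = FV / (1 + r)^t = $19,213.26


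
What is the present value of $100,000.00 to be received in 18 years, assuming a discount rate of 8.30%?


Present value formula: PV = FV / (1 + r)^t
PV = $100,000.00 / (1 + 0.083)^18
PV = $100,000.00 / 4.200609
PV = $23,806.07

PV = FV / (1 + r)^t = $23,806.07


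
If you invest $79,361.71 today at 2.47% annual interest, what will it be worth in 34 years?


Future value formula: FV = PV × (1 + r)^t
FV = $79,361.71 × (1 + 0.0247)^34
FV = $79,361.71 × 2.2923928
FV = $181,928.21

FV = PV × (1 + r)^t = $181,928.21


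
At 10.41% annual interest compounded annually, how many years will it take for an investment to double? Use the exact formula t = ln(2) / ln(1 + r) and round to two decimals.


Doubling condition: (1 + r)^t = 2
Take ln of both sides: t × ln(1 + r) = ln(2)
t = ln(2) / ln(1 + r)
t = 0.693147 / 0.099031
t = 7.00

t = ln(2) / ln(1 + r) = 7.00 years


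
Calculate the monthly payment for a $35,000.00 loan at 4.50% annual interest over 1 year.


Loan payment formula: PMT = PV × r / (1 − (1 + r)^(−n))
Monthly rate r = 0.045/12 = 0.00375, n = 12 months
Denominator: 1 − (1 + 0.045/12)^(−12) = 0.043922
PMT = $35,000.00 × (0.045/12) / 0.043922
PMT = $2,988.25 per month

PMT = PV × r / (1-(1+r)^(-n)) = $2,988.25/month


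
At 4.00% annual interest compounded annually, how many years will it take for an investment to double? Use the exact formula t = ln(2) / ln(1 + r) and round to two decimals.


Doubling condition: (1 + r)^t = 2
Take ln of both sides: t × ln(1 + r) = ln(2)
t = ln(2) / ln(1 + r)
t = 0.693147 / 0.039221
t = 17.67

t = ln(2) / ln(1 + r) = 17.67 years


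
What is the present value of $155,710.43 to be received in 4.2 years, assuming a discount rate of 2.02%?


Present value formula: PV = FV / (1 + r)^t
PV = $155,710.43 / (1 + 0.0202)^4.2
PV = $155,710.43 / 1.0876229
PV = $143,165.83

PV = FV / (1 + r)^t = $143,165.83


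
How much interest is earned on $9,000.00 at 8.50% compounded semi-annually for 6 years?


Compound interest earned = final amount − principal.
A = P(1 + r/n)^(nt) = $9,000.00 × (1 + 0.085/2)^(2 × 6) = $14,830.48
Interest = A − P = $14,830.48 − $9,000.00 = $5,830.48

Interest = A - P = $5,830.48


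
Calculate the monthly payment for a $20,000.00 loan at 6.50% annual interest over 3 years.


Loan payment formula: PMT = PV × r / (1 − (1 + r)^(−n))
Monthly rate r = 0.065/12 ≈ 0.00541667, n = 36 months
Denominator: 1 − (1 + 0.065/12)^(−36) = 0.176732
PMT = $20,000.00 × (0.065/12) / 0.176732
PMT = $612.98 per month

PMT = PV × r / (1-(1+r)^(-n)) = $612.98/month


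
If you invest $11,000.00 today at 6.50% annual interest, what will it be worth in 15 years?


Future value formula: FV = PV × (1 + r)^t
FV = $11,000.00 × (1 + 0.065)^15
FV = $11,000.00 × 2.571841
FV = $28,290.25

FV = PV × (1 + r)^t = $28,290.25


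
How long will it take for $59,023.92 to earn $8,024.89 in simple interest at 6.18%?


Rearrange the simple interest formula for t:
I = P × r × t  ⇒  t = I / (P × r)
t = $8,024.89 / ($59,023.92 × 0.0618)
t = 2.2

t = I/(P×r) = 2.2 years


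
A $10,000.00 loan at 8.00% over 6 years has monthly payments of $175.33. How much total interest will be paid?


Total paid over the life of the loan = PMT × n.
Total paid = $175.33 × 72 = $12,623.76
Total interest = total paid − principal = $12,623.76 − $10,000.00 = $2,623.76

Total interest = (PMT × n) - PV = $2,623.76


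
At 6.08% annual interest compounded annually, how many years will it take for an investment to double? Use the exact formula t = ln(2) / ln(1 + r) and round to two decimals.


Doubling condition: (1 + r)^t = 2
Take ln of both sides: t × ln(1 + r) = ln(2)
t = ln(2) / ln(1 + r)
t = 0.693147 / 0.059023
t = 11.74

t = ln(2) / ln(1 + r) = 11.74 years


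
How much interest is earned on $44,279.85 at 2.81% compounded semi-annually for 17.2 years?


Compound interest earned = final amount − principal.
A = P(1 + r/n)^(nt) = $44,279.85 × (1 + 0.0281/2)^(2 × 17.2) = $71,556.39
Interest = A − P = $71,556.39 − $44,279.85 = $27,276.54

Interest = A - P = $27,276.54


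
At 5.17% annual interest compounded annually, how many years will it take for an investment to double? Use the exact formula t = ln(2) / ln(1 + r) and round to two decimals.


Doubling condition: (1 + r)^t = 2
Take ln of both sides: t × ln(1 + r) = ln(2)
t = ln(2) / ln(1 + r)
t = 0.693147 / 0.050408
t = 13.75

t = ln(2) / ln(1 + r) = 13.75 years


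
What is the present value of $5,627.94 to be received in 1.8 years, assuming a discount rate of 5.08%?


Present value formula: PV = FV / (1 + r)^t
PV = $5,627.94 / (1 + 0.0508)^1.8
PV = $5,627.94 / 1.093292
PV = $5,147.70

PV = FV / (1 + r)^t = $5,147.70


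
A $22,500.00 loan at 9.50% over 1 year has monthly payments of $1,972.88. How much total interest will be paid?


Total paid over the life of the loan = PMT × n.
Total paid = $1,972.88 × 12 = $23,674.56
Total interest = total paid − principal = $23,674.56 − $22,500.00 = $1,174.56

Total interest = (PMT × n) - PV = $1,174.56


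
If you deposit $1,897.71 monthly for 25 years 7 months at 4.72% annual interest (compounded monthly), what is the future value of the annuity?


Future value of an ordinary annuity: FV = PMT × ((1 + r)^n − 1) / r
Monthly rate r = 0.0472/12 ≈ 0.00393333, n = 307
FV = $1,897.71 × ((1 + 0.0472/12)^307 − 1) / (0.0472/12)
FV = $1,897.71 × 594.231045
FV = $1,127,678.20

FV = PMT × ((1+r)^n - 1)/r = $1,127,678.20


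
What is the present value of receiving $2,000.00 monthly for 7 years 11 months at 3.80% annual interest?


Present value of an ordinary annuity: PV = PMT × (1 − (1 + r)^(−n)) / r
Monthly rate r = 0.038/12 ≈ 0.00316667, n = 95
PV = $2,000.00 × (1 − (1 + 0.038/12)^(−95)) / (0.038/12)
PV = $2,000.00 × 81.930618
PV = $163,861.24

PV = PMT × (1-(1+r)^(-n))/r = $163,861.24


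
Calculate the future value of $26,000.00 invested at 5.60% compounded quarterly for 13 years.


Compound interest formula: A = P(1 + r/n)^(nt)
A = $26,000.00 × (1 + 0.056/4)^(4 × 13)
Growth factor: (1 + 0.056/4)^52 = 2.060505
A = $26,000.00 × 2.060505
A = $53,573.13

A = P(1 + r/n)^(nt) = $53,573.13


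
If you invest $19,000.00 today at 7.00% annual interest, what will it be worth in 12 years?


Future value formula: FV = PV × (1 + r)^t
FV = $19,000.00 × (1 + 0.07)^12
FV = $19,000.00 × 2.2521916
FV = $42,791.64

FV = PV × (1 + r)^t = $42,791.64


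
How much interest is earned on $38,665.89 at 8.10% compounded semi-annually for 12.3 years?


Compound interest earned = final amount − principal.
A = P(1 + r/n)^(nt) = $38,665.89 × (1 + 0.081/2)^(2 × 12.3) = $102,679.39
Interest = A − P = $102,679.39 − $38,665.89 = $64,013.50

Interest = A - P = $64,013.50


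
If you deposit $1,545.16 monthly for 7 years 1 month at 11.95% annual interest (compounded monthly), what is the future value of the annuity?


Future value of an ordinary annuity: FV = PMT × ((1 + r)^n − 1) / r
Monthly rate r = 0.1195/12 ≈ 0.00995833, n = 85
FV = $1,545.16 × ((1 + 0.1195/12)^85 − 1) / (0.1195/12)
FV = $1,545.16 × 132.716432
FV = $205,068.12

FV = PMT × ((1+r)^n - 1)/r = $205,068.12


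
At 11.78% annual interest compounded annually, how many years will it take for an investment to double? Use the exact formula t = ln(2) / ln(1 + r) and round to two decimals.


Doubling condition: (1 + r)^t = 2
Take ln of both sides: t × ln(1 + r) = ln(2)
t = ln(2) / ln(1 + r)
t = 0.693147 / 0.111362
t = 6.22

t = ln(2) / ln(1 + r) = 6.22 years


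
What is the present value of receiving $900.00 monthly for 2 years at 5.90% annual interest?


Present value of an ordinary annuity: PV = PMT × (1 − (1 + r)^(−n)) / r
Monthly rate r = 0.059/12 ≈ 0.00491667, n = 24
PV = $900.00 × (1 − (1 + 0.059/12)^(−24)) / (0.059/12)
PV = $900.00 × 22.585822
PV = $20,327.24

PV = PMT × (1-(1+r)^(-n))/r = $20,327.24


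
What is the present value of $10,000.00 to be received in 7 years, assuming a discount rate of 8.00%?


Present value formula: PV = FV / (1 + r)^t
PV = $10,000.00 / (1 + 0.08)^7
PV = $10,000.00 / 1.713824
PV = $5,834.90

PV = FV / (1 + r)^t = $5,834.90


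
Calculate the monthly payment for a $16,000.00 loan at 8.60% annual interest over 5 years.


Loan payment formula: PMT = PV × r / (1 − (1 + r)^(−n))
Monthly rate r = 0.086/12 ≈ 0.00716667, n = 60 months
Denominator: 1 − (1 + 0.086/12)^(−60) = 0.348493
PMT = $16,000.00 × (0.086/12) / 0.348493
PMT = $329.04 per month

PMT = PV × r / (1-(1+r)^(-n)) = $329.04/month


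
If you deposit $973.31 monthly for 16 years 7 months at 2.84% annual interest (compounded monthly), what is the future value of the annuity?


Future value of an ordinary annuity: FV = PMT × ((1 + r)^n − 1) / r
Monthly rate r = 0.0284/12 ≈ 0.00236667, n = 199
FV = $973.31 × ((1 + 0.0284/12)^199 − 1) / (0.0284/12)
FV = $973.31 × 253.796070
FV = $247,022.25

FV = PMT × ((1+r)^n - 1)/r = $247,022.25


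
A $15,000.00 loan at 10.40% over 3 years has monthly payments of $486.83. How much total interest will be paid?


Total paid over the life of the loan = PMT × n.
Total paid = $486.83 × 36 = $17,525.88
Total interest = total paid − principal = $17,525.88 − $15,000.00 = $2,525.88

Total interest = (PMT × n) - PV = $2,525.88


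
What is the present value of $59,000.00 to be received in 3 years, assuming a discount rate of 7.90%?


Present value formula: PV = FV / (1 + r)^t
PV = $59,000.00 / (1 + 0.079)^3
PV = $59,000.00 / 1.25621604
PV = $46,966.44

PV = FV / (1 + r)^t = $46,966.44


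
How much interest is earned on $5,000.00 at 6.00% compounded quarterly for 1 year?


Compound interest earned = final amount − principal.
A = P(1 + r/n)^(nt) = $5,000.00 × (1 + 0.06/4)^(4 × 1) = $5,306.82
Interest = A − P = $5,306.82 − $5,000.00 = $306.82

Interest = A - P = $306.82


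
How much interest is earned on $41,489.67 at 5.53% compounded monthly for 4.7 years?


Compound interest earned = final amount − principal.
A = P(1 + r/n)^(nt) = $41,489.67 × (1 + 0.0553/12)^(12 × 4.7) = $53,772.24
Interest = A − P = $53,772.24 − $41,489.67 = $12,282.57

Interest = A - P = $12,282.57


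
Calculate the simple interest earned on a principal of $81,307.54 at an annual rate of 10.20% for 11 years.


Simple interest formula: I = P × r × t
I = $81,307.54 × 0.102 × 11
I = $91,227.06

I = P × r × t = $91,227.06
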